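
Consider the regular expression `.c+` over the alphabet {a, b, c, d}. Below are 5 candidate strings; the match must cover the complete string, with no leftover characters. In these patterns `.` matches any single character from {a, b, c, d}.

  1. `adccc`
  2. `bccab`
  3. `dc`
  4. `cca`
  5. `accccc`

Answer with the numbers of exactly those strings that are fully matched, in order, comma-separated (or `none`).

1 → no match
2 → no match — must end with `c`
3 → match
4 → no match — must end with `c`
5 → match

3, 5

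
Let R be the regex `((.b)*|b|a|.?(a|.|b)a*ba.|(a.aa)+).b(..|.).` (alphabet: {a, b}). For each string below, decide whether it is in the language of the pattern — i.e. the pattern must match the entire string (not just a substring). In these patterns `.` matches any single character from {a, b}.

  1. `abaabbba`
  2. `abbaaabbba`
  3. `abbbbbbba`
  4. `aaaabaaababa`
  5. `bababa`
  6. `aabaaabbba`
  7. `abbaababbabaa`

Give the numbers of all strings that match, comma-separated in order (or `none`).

1, 2, 3, 4, 5, 6

1. `abaabbba` → match
2. `abbaaabbba` → match
3. `abbbbbbba` → match
4. `aaaabaaababa` → match
5. `bababa` → match
6. `aabaaabbba` → match
7 → no match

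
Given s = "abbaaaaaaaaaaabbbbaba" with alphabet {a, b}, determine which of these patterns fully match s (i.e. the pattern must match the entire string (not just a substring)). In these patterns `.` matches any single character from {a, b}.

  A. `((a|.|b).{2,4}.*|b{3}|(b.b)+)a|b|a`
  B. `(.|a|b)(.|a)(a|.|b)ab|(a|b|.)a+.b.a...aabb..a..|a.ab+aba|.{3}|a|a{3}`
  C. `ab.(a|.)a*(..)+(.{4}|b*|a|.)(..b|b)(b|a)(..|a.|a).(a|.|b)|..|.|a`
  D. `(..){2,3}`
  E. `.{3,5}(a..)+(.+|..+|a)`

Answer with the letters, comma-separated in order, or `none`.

A → match
B → no match
C → match
D → no match
E → match

A, C, E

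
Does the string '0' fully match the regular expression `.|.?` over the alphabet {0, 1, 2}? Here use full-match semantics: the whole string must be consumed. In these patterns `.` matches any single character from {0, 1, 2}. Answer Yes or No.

Yes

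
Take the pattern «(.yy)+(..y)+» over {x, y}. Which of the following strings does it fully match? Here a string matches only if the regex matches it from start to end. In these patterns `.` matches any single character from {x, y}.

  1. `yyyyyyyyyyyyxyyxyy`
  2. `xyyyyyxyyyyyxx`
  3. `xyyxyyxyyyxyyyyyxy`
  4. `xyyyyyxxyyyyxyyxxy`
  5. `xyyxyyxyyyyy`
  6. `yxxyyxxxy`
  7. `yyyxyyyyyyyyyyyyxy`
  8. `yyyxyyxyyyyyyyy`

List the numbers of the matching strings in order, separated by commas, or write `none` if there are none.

1, 3, 4, 5, 7, 8

1 → match
2 → no match — must end with `y`
3 → match
4 → match
5 → match
6 → no match
7 → match
8 → match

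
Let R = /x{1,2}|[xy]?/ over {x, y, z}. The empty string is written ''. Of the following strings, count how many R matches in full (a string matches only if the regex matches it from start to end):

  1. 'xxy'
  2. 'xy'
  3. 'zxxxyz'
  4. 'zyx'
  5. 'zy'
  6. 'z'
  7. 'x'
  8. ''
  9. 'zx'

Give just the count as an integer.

1 → no match
2 → no match
3 → no match
4 → no match
5 → no match
6 → no match
7 → match
8 → match
9 → no match
Total matched: 2

2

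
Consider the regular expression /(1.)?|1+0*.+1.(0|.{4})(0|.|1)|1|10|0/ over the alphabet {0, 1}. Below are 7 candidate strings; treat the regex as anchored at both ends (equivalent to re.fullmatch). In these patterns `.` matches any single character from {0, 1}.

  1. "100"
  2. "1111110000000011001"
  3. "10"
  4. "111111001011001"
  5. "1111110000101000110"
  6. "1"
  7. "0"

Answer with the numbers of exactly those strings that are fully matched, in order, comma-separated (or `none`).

2, 3, 4, 5, 6, 7

1. "100" → no match
2 → match
3. "10" → match
4 → match
5 → match
6. "1" → match
7. "0" → match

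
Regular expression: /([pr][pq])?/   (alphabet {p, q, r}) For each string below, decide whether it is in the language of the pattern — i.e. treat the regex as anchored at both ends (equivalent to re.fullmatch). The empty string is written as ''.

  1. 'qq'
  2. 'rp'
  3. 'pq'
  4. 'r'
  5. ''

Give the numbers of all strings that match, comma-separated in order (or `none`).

1 → no match
2 → match
3 → match
4 → no match
5 → match

2, 3, 5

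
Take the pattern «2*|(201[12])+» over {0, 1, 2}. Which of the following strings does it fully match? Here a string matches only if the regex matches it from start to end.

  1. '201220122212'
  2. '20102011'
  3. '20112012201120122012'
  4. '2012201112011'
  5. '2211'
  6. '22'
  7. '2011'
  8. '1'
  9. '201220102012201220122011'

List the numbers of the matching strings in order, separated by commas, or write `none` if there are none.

3, 6, 7

1 → no match
2 → no match
3 → match
4 → no match
5 → no match
6 → match
7 → match
8 → no match
9 → no match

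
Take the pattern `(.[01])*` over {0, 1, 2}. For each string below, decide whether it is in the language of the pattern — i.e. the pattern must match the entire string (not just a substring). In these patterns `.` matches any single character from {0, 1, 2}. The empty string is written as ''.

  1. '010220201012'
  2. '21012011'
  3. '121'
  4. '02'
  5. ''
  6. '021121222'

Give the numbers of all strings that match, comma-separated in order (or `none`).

1. '010220201012' → no match
2. '21012011' → match
3. '121' → no match
4. '02' → no match
5. '' → match
6. '021121222' → no match

2, 5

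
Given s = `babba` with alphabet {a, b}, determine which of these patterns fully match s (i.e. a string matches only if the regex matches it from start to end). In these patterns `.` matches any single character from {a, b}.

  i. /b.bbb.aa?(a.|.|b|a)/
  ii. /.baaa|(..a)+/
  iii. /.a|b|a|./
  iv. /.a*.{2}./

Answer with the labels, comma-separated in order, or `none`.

i → no match
ii → no match
iii → no match
iv → match

iv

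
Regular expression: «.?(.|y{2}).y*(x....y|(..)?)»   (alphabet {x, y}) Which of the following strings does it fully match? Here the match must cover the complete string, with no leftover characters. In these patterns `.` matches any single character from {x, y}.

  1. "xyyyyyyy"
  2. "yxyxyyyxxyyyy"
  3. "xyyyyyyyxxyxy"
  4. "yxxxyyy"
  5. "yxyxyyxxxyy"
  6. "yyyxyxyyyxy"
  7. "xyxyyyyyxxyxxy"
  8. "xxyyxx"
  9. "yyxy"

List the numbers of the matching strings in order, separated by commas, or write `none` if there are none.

1, 6, 7, 8, 9

1 → match
2 → no match
3 → no match
4 → no match
5 → no match
6 → match
7 → match
8 → match
9 → match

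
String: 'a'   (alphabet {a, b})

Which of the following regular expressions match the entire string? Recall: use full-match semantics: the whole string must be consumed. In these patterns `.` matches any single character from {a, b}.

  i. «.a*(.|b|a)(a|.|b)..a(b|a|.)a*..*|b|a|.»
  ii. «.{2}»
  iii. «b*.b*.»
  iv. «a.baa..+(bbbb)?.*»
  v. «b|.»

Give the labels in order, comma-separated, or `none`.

i → match
ii → no match
iii → no match
iv → no match
v → match

i, v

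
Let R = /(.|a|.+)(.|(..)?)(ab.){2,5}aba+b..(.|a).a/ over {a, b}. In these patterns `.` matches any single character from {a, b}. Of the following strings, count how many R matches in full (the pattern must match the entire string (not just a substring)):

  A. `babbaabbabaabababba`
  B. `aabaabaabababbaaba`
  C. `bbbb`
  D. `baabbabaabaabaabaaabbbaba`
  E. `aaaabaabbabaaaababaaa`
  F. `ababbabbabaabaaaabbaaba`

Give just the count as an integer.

3

A → no match
B → no match
C. `bbbb` → no match — must end with `a`
D → match
E → match
F → match
Total matched: 3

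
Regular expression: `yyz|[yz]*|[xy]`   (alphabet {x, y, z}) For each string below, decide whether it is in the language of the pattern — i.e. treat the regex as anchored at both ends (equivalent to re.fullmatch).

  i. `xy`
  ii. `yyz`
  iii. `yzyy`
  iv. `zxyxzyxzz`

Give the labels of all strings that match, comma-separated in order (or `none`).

i → no match
ii → match
iii → match
iv → no match

ii, iii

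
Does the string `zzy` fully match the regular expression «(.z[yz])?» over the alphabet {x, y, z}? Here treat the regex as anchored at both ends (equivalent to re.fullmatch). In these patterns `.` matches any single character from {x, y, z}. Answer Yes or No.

Yes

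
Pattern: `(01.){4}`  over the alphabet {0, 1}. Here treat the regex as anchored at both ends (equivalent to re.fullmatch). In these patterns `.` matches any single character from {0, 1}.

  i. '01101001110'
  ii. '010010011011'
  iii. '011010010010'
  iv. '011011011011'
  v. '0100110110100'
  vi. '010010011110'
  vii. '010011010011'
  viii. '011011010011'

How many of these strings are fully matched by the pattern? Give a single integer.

5

i → no match
ii → match
iii → match
iv → match
v → no match
vi → no match
vii → match
viii → match
Total matched: 5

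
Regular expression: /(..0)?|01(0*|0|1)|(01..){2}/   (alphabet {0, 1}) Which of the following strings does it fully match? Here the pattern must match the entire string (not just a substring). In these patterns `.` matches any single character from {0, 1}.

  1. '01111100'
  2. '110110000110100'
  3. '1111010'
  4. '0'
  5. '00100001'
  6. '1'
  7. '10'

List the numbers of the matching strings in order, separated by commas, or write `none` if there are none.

1 → no match
2 → no match
3 → no match
4 → no match
5 → no match
6 → no match
7 → no match

none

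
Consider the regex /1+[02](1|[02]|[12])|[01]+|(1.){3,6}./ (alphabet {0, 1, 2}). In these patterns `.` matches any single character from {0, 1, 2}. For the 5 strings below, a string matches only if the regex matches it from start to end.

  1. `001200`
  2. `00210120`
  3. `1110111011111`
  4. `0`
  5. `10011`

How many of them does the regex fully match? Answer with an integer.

1. `001200` → no match
2. `00210120` → no match
3 → match
4. `0` → match
5. `10011` → match
Total matched: 3

3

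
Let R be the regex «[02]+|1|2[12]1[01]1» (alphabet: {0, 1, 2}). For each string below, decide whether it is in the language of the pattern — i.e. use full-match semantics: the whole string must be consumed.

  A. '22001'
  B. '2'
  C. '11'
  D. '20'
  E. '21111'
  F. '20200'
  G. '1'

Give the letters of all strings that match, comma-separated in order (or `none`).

B, D, E, F, G

A → no match
B → match
C → no match
D → match
E → match
F → match
G → match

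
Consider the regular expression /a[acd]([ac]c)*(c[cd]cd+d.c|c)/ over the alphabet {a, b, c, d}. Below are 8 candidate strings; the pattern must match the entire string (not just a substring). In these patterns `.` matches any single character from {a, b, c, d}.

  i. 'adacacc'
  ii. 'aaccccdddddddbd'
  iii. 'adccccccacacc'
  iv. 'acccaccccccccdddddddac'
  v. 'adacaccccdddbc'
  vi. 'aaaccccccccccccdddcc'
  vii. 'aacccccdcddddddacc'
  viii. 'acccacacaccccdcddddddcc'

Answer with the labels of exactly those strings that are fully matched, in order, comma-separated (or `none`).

i → match
ii → no match — must end with 'c'
iii → match
iv → match
v → match
vi → match
vii → no match
viii → match

i, iii, iv, v, vi, viii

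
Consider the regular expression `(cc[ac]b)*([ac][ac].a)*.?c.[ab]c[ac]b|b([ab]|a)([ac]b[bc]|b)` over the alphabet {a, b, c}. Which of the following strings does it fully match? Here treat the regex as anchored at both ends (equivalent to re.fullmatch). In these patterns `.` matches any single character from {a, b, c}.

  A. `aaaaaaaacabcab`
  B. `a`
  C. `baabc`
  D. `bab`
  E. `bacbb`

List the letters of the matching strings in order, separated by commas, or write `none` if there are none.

A → match
B → no match
C → match
D → match
E → match

A, C, D, E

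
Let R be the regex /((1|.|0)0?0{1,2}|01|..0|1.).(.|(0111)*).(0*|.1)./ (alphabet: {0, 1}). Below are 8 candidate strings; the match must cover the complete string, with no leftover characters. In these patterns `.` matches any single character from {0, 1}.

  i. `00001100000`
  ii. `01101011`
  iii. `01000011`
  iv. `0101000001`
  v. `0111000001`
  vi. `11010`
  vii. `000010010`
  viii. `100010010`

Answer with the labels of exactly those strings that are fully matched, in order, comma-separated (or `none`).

i, ii, iii, iv, v, vi, vii, viii

i → match
ii → match
iii → match
iv → match
v → match
vi → match
vii → match
viii → match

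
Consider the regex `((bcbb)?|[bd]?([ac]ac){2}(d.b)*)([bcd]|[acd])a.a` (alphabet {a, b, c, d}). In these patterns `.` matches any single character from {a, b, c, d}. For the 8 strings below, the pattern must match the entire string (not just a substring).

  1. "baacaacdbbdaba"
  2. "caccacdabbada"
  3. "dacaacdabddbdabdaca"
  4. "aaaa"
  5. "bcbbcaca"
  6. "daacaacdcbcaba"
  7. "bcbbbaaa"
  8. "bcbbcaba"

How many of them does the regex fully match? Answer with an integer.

1 → match
2 → match
3 → no match
4 → match
5 → match
6 → match
7 → match
8 → match
Total matched: 7

7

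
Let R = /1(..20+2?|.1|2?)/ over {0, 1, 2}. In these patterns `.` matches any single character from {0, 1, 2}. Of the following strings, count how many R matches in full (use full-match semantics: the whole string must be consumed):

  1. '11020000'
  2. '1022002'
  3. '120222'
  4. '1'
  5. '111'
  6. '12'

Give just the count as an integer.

5

1 → match
2 → match
3 → no match
4 → match
5 → match
6 → match
Total matched: 5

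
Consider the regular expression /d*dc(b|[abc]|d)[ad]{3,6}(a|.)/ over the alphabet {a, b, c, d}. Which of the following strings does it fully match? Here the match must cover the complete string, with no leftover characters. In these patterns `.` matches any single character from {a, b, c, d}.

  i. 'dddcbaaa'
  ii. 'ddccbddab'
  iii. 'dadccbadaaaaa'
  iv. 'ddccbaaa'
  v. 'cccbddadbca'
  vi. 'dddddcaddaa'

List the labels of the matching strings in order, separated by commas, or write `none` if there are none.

vi

i → no match
ii → no match
iii → no match
iv → no match
v → no match
vi → match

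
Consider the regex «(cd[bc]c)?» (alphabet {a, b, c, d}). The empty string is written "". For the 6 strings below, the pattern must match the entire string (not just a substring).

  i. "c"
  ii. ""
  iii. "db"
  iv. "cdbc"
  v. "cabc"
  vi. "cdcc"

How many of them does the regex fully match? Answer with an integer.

3

i → no match
ii → match
iii → no match
iv → match
v → no match
vi → match
Total matched: 3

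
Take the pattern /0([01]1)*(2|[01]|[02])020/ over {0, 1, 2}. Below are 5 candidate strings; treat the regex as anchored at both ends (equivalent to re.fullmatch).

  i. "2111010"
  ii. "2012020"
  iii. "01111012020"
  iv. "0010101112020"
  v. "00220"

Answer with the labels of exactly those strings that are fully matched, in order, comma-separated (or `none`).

iii, iv

i → no match — must start with "0"
ii → no match — must start with "0"
iii → match
iv → match
v → no match — must end with "020"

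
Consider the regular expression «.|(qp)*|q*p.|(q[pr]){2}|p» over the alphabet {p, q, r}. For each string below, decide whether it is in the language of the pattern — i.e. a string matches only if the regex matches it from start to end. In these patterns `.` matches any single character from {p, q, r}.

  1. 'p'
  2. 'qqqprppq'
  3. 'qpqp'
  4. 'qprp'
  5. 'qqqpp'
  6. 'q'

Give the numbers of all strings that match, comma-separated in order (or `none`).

1, 3, 5, 6

1. 'p' → match
2. 'qqqprppq' → no match
3. 'qpqp' → match
4. 'qprp' → no match
5. 'qqqpp' → match
6. 'q' → match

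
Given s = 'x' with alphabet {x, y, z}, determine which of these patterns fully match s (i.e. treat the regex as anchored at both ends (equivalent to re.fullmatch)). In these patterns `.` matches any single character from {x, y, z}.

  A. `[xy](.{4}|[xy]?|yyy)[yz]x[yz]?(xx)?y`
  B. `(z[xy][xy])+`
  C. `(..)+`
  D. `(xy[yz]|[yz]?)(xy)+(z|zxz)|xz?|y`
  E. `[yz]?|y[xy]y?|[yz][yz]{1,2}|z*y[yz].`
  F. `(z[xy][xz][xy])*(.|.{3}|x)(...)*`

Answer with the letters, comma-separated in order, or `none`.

D, F

A → no match — must end with 'y'
B → no match — must start with 'z'
C → no match
D → match
E → no match
F → match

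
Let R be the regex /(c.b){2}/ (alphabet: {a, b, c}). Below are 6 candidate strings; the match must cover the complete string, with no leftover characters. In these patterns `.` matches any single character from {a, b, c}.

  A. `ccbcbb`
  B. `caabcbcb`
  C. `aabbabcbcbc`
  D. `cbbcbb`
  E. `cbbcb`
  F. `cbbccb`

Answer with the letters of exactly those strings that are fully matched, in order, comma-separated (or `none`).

A, D, F

A → match
B → no match
C → no match — must start with `c`
D → match
E → no match
F → match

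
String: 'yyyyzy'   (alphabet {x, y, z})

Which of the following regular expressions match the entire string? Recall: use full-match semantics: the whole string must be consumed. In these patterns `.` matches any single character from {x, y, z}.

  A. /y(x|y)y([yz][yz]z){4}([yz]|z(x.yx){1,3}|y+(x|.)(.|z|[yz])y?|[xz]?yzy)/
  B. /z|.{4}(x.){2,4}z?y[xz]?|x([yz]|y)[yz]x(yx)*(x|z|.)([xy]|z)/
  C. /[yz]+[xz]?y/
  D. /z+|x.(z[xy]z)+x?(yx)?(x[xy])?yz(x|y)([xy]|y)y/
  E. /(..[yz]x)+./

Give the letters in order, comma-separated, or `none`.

C

A → no match
B → no match
C → match
D → no match
E → no match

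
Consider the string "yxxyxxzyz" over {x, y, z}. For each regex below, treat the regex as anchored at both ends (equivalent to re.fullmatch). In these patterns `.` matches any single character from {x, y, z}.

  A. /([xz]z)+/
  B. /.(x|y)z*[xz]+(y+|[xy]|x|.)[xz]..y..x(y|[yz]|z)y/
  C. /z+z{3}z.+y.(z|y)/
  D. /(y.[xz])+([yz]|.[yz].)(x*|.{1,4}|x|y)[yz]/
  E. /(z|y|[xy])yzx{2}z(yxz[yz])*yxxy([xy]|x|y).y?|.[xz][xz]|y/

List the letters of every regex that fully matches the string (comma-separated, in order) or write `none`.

A → no match
B → no match — must end with "y"
C → no match — must start with "z"
D → match
E → no match

D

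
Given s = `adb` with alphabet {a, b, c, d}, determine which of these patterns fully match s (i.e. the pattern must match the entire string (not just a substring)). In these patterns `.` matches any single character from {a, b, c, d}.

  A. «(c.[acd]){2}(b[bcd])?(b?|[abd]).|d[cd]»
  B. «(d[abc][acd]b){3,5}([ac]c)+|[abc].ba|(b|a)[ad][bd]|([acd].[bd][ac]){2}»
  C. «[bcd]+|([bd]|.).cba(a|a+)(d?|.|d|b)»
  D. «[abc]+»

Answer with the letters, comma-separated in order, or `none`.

A → no match
B → match
C → no match
D → no match

B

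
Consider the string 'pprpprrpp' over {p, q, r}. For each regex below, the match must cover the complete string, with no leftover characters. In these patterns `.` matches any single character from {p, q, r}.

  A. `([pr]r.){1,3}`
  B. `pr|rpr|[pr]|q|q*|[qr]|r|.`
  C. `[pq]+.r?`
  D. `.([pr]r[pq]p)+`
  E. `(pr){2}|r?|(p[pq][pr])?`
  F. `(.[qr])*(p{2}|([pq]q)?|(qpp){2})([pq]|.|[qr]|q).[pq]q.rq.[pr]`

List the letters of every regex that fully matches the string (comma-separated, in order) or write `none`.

D

A → no match
B → no match
C → no match
D → match
E → no match
F → no match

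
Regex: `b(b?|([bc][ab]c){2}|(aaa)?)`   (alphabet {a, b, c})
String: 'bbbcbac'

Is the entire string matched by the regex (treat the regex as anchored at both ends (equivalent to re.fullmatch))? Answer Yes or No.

Yes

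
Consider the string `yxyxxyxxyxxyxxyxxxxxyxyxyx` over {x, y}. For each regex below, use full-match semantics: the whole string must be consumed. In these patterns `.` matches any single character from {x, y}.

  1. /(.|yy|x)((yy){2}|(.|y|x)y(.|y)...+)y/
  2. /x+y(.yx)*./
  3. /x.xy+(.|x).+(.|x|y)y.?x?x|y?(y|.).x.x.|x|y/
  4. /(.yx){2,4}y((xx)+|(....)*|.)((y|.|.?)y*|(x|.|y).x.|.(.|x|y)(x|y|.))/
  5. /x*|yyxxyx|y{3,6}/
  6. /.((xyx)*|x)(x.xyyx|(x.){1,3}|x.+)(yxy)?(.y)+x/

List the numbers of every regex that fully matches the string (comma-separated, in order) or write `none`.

6

1 → no match — must end with `y`
2 → no match — must start with `x`
3 → no match
4 → no match
5 → no match
6 → match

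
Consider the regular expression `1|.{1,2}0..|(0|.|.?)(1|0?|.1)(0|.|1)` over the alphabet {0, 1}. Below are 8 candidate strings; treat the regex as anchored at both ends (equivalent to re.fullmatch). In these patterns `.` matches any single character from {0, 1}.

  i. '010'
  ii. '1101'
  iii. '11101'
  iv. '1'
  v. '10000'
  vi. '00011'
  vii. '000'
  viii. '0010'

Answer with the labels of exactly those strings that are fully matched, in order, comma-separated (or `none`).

i, iv, v, vi, vii, viii

i → match
ii → no match
iii → no match
iv → match
v → match
vi → match
vii → match
viii → match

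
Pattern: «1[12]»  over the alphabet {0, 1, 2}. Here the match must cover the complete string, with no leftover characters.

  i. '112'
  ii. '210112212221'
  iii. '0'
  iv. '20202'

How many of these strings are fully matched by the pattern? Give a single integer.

0

i → no match
ii → no match — must start with '1'
iii → no match — must start with '1'
iv → no match — must start with '1'
Total matched: 0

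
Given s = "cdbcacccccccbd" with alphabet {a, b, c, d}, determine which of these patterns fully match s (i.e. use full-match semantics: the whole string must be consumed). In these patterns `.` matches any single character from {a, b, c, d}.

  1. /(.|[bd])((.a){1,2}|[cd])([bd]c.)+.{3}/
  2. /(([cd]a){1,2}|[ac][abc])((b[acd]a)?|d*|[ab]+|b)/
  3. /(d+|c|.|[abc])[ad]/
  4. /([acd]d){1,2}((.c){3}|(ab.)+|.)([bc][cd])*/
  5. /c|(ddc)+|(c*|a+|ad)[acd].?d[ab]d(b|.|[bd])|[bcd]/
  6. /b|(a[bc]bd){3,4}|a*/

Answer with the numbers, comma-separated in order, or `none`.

4

1 → no match
2 → no match
3 → no match
4 → match
5 → no match
6 → no match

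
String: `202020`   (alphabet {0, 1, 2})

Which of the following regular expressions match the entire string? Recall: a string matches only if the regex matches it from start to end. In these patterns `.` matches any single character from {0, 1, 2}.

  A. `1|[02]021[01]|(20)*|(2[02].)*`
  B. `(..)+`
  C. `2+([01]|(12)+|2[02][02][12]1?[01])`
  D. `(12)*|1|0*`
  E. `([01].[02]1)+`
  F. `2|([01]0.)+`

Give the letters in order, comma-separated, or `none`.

A → match
B → match
C → no match
D → no match
E → no match — must end with `1`
F → no match

A, B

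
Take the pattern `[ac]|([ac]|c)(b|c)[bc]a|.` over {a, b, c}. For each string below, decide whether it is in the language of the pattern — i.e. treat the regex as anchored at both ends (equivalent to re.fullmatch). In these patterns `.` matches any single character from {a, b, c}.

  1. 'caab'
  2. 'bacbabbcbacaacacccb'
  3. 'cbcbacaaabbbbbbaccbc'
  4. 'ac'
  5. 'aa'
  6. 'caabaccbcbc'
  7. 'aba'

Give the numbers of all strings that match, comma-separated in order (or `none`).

1 → no match
2 → no match
3 → no match
4 → no match
5 → no match
6 → no match
7 → no match

none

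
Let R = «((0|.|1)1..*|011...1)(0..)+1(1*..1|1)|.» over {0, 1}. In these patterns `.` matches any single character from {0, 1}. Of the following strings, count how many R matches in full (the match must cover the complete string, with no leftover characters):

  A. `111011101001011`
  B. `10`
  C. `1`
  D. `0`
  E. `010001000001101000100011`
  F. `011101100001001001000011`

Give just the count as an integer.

A → match
B. `10` → no match
C. `1` → match
D. `0` → match
E → match
F → match
Total matched: 5

5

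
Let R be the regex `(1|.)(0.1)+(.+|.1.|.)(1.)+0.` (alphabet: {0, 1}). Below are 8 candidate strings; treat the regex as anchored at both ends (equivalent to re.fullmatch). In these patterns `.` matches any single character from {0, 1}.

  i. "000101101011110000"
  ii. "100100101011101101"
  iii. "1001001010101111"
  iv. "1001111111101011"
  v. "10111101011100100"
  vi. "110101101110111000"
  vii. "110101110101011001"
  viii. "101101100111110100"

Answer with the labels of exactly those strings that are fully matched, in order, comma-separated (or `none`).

ii

i → no match
ii → match
iii → no match
iv → no match
v → no match
vi → no match
vii → no match
viii → no match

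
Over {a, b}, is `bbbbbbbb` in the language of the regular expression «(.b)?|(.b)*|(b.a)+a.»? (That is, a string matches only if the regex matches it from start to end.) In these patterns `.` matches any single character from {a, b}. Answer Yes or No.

Yes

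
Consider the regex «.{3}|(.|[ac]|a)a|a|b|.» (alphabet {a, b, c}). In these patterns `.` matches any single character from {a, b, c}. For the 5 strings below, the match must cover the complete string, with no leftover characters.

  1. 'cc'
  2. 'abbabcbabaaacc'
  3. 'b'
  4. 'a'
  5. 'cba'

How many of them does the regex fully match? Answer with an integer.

3

1 → no match
2 → no match
3 → match
4 → match
5 → match
Total matched: 3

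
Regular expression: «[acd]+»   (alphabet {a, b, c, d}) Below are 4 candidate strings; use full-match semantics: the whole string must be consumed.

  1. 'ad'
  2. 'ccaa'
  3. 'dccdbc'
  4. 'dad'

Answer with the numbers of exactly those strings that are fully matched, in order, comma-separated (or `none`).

1, 2, 4

1 → match
2 → match
3 → no match
4 → match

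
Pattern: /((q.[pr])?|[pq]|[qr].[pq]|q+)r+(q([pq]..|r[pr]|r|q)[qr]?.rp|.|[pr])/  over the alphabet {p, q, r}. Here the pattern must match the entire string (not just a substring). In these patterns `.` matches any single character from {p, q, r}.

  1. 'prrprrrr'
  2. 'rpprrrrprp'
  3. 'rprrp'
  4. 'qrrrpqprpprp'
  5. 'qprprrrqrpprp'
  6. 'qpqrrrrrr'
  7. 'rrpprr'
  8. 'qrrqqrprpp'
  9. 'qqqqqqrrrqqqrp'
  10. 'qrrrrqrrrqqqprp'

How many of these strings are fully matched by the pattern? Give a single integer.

1 → no match
2 → no match
3 → no match
4 → no match
5 → no match
6 → match
7 → no match
8 → no match
9 → match
10 → no match
Total matched: 2

2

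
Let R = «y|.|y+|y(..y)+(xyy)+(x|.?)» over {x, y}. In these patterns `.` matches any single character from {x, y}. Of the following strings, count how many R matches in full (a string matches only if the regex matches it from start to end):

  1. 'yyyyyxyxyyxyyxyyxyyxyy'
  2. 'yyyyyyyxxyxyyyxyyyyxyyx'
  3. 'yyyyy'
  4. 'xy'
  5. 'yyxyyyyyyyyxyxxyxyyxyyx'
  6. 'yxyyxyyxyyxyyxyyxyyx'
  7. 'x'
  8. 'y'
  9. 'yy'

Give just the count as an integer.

8

1 → match
2 → match
3 → match
4 → no match
5 → match
6 → match
7 → match
8 → match
9 → match
Total matched: 8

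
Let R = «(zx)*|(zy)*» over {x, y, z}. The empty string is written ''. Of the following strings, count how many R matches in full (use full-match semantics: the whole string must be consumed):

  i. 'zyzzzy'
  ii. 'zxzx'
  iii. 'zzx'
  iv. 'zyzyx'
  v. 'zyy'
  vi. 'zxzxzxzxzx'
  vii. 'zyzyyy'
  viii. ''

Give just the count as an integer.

3

i → no match
ii → match
iii → no match
iv → no match
v → no match
vi → match
vii → no match
viii → match
Total matched: 3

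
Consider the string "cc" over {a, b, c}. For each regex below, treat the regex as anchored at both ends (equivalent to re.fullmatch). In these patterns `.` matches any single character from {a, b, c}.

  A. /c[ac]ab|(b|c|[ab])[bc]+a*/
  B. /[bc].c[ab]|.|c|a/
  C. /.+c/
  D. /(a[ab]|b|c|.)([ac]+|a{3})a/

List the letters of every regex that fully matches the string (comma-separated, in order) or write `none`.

A, C

A → match
B → no match
C → match
D → no match — must end with "a"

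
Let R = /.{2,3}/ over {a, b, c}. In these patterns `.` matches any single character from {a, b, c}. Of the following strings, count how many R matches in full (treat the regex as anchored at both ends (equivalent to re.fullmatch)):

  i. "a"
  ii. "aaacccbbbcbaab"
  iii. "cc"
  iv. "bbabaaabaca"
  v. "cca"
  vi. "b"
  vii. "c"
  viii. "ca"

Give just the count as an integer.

i. "a" → no match
ii → no match
iii. "cc" → match
iv. "bbabaaabaca" → no match
v. "cca" → match
vi. "b" → no match
vii. "c" → no match
viii. "ca" → match
Total matched: 3

3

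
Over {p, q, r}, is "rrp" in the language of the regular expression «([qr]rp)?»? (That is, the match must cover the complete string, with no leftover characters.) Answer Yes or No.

Yes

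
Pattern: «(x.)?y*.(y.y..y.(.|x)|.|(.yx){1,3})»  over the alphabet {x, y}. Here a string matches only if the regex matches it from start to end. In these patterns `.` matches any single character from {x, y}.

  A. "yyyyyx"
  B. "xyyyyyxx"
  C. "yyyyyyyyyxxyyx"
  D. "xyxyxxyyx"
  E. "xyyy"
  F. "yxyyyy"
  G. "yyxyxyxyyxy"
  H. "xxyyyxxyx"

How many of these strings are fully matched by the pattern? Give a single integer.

7

A → match
B → match
C → match
D → match
E → match
F → no match
G → match
H → match
Total matched: 7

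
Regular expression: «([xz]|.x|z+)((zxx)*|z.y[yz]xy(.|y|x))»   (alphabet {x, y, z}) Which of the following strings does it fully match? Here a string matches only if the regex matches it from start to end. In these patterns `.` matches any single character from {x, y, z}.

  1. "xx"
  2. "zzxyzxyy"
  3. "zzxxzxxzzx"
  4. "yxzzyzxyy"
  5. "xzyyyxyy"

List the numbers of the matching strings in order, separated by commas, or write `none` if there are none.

1 → match
2 → match
3 → no match
4 → match
5 → match

1, 2, 4, 5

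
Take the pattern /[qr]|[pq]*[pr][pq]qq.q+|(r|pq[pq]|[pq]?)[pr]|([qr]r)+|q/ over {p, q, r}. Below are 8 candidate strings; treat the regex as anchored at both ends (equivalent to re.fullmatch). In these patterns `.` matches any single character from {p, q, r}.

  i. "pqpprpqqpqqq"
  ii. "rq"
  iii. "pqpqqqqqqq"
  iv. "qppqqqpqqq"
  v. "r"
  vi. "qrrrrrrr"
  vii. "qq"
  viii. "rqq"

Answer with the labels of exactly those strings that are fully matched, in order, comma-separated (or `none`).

i. "pqpprpqqpqqq" → match
ii. "rq" → no match
iii. "pqpqqqqqqq" → match
iv. "qppqqqpqqq" → match
v. "r" → match
vi. "qrrrrrrr" → match
vii. "qq" → no match
viii. "rqq" → no match

i, iii, iv, v, vi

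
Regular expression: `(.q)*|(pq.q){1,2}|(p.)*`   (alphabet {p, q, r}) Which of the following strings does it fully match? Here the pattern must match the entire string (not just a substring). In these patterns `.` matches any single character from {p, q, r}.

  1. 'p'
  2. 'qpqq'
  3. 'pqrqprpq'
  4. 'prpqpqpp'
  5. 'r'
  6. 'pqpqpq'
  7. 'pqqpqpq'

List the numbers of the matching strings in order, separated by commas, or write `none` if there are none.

1 → no match
2 → no match
3 → no match
4 → match
5 → no match
6 → match
7 → no match

4, 6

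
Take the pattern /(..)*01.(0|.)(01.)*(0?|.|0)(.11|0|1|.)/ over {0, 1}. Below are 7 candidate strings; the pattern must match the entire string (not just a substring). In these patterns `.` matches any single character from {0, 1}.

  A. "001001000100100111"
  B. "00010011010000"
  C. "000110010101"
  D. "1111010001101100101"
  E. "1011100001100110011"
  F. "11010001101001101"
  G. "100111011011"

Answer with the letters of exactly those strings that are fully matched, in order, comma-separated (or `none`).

A → match
B → match
C → match
D → no match
E → match
F → match
G → match

A, B, C, E, F, G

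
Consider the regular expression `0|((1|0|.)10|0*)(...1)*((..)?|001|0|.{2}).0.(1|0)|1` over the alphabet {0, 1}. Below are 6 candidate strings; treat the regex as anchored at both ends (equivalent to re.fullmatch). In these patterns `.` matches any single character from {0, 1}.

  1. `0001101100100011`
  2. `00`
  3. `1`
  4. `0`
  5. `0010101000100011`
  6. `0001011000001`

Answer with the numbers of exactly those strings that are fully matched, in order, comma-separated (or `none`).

1, 3, 4, 6

1 → match
2. `00` → no match
3. `1` → match
4. `0` → match
5 → no match
6 → match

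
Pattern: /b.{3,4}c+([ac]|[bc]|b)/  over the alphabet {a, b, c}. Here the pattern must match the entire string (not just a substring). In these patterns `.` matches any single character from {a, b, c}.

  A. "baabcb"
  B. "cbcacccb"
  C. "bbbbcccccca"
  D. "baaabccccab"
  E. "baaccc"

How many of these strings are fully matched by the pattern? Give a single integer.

A → match
B → no match — must start with "b"
C → match
D → no match
E → match
Total matched: 3

3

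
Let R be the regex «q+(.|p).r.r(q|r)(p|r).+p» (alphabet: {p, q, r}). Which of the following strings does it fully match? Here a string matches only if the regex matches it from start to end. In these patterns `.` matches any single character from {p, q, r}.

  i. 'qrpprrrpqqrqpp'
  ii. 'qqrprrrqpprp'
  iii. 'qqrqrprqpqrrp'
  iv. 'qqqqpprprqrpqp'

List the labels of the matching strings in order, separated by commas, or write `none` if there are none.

ii, iii, iv

i → no match
ii → match
iii → match
iv → match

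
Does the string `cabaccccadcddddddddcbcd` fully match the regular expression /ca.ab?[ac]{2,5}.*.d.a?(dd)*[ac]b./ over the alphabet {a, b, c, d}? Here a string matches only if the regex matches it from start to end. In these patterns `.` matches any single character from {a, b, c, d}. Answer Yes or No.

No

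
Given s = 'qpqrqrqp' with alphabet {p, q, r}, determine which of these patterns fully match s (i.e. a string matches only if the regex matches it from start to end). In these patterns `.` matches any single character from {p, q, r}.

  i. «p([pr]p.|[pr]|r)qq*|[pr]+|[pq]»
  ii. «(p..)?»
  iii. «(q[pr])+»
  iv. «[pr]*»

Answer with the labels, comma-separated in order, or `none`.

i → no match
ii → no match
iii → match
iv → no match

iii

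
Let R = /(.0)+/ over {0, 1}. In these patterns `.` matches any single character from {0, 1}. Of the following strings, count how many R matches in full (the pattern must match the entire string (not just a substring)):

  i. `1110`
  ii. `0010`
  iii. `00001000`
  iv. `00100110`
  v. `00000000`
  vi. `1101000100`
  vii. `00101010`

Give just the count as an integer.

4

i → no match
ii → match
iii → match
iv → no match
v → match
vi → no match
vii → match
Total matched: 4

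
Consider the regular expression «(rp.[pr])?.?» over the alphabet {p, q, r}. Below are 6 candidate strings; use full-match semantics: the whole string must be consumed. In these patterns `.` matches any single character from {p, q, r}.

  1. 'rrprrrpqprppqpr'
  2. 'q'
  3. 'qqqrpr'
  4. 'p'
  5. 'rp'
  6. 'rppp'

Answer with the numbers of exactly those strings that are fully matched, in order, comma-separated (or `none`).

2, 4, 6

1 → no match
2 → match
3 → no match
4 → match
5 → no match
6 → match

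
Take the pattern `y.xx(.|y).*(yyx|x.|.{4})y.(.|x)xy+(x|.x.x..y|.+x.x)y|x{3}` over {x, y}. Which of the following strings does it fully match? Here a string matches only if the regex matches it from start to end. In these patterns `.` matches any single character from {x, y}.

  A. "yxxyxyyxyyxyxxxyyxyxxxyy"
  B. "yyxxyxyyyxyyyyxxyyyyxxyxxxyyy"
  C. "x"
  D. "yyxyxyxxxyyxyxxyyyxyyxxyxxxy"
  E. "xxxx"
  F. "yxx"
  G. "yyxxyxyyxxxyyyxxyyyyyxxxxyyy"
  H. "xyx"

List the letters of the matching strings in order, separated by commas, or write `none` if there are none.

A → no match
B → no match
C → no match
D → no match
E → no match
F → no match
G → match
H → no match

G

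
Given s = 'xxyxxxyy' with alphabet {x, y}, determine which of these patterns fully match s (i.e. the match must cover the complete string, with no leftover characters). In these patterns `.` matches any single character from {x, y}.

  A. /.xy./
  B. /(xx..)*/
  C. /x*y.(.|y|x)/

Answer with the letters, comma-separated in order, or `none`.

B

A → no match
B → match
C → no match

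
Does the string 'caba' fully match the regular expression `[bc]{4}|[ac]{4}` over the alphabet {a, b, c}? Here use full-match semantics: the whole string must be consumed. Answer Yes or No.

No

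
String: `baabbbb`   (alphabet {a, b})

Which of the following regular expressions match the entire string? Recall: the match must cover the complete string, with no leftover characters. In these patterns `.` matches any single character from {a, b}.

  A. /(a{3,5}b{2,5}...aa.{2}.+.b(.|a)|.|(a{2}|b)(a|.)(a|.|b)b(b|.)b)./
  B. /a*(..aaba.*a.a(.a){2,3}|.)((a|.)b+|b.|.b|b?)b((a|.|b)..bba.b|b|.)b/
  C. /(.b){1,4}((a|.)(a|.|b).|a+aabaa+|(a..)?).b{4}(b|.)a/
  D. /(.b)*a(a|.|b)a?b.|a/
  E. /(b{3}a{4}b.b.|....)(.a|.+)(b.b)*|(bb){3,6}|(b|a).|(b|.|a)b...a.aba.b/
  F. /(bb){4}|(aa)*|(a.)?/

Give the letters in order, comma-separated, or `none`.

A, E

A → match
B → no match
C → no match — must end with `a`
D → no match
E → match
F → no match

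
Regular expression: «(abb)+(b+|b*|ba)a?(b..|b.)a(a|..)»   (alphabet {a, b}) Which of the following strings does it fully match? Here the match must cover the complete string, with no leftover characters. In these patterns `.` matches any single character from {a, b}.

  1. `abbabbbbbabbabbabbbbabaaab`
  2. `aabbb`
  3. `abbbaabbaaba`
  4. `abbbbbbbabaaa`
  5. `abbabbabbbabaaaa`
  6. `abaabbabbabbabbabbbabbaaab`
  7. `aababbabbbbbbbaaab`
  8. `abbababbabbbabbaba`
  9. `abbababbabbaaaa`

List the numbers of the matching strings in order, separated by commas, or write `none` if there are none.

1 → no match
2 → no match — must start with `abb`
3 → match
4 → match
5 → match
6 → no match — must start with `abb`
7 → no match — must start with `abb`
8 → no match
9 → no match

3, 4, 5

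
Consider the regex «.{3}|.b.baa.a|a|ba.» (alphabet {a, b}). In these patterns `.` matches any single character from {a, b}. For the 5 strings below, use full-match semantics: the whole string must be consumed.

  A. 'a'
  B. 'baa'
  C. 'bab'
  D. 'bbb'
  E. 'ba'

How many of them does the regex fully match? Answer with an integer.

A → match
B → match
C → match
D → match
E → no match
Total matched: 4

4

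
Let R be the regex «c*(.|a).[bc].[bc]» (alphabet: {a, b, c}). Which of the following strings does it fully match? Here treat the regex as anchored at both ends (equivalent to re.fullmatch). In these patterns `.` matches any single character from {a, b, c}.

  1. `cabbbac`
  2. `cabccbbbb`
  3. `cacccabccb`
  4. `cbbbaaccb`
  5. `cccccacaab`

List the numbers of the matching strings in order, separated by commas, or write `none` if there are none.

1 → no match
2 → no match
3 → no match
4 → no match
5 → no match

none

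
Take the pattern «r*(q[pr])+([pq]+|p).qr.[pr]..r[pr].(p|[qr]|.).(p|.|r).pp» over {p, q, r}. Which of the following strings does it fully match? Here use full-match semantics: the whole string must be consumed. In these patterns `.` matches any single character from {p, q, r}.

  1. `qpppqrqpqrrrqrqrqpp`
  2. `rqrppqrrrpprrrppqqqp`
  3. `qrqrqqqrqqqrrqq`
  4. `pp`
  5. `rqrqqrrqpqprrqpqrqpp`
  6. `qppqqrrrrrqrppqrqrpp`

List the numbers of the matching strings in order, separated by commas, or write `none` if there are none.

1 → match
2 → no match — must end with `pp`
3 → no match — must end with `pp`
4 → no match
5 → no match
6 → no match

1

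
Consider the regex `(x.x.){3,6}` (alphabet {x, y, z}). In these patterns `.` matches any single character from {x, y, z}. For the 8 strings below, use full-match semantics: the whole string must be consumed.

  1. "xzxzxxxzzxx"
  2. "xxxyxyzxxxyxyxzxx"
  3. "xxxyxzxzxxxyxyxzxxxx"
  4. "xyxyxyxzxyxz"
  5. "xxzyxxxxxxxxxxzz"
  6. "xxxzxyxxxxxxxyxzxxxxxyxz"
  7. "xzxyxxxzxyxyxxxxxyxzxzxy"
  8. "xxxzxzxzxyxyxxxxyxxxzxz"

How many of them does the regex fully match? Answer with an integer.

4

1 → no match
2 → no match
3 → match
4 → match
5 → no match
6 → match
7 → match
8 → no match
Total matched: 4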